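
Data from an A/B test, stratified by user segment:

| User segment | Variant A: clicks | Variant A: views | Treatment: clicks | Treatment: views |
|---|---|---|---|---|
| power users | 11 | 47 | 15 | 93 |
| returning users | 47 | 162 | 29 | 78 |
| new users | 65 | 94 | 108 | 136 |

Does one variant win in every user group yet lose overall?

No

Power users: Variant A 11/47 = 23.4%, Treatment 15/93 = 16.1% → Variant A
Returning users: Variant A 47/162 = 29.0%, Treatment 29/78 = 37.2% → Treatment
New users: Variant A 65/94 = 69.1%, Treatment 108/136 = 79.4% → Treatment
Overall: Variant A 123/303 = 40.6%, Treatment 152/307 = 49.5% → Treatment
Neither sweeps: Variant A wins 1 of 3 groups, Treatment wins 2. Treatment wins overall but not every group — no Simpson reversal.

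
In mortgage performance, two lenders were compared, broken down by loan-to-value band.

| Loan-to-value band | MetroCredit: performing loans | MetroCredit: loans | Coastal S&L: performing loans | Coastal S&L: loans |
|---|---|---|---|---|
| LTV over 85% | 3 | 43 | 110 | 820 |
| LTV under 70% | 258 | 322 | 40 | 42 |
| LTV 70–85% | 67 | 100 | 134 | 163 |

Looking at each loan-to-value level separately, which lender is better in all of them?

LTV over 85%: MetroCredit 3/43 = 7.0%, Coastal S&L 110/820 = 13.4% → Coastal S&L
LTV under 70%: MetroCredit 258/322 = 80.1%, Coastal S&L 40/42 = 95.2% → Coastal S&L
LTV 70–85%: MetroCredit 67/100 = 67.0%, Coastal S&L 134/163 = 82.2% → Coastal S&L
Coastal S&L has the higher rate in all 3 groups.

Coastal S&L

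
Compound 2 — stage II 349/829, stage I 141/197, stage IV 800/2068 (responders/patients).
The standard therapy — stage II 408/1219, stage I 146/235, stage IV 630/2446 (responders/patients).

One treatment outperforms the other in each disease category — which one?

Compound 2

Stage II: Compound 2 349/829 = 42.1%, the standard therapy 408/1219 = 33.5% → Compound 2
Stage I: Compound 2 141/197 = 71.6%, the standard therapy 146/235 = 62.1% → Compound 2
Stage IV: Compound 2 800/2068 = 38.7%, the standard therapy 630/2446 = 25.8% → Compound 2
Compound 2 has the higher rate in all 3 groups.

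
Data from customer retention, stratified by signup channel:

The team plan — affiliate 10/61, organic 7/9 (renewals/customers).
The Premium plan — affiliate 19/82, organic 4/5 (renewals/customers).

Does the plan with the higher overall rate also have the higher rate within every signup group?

Yes

Affiliate: the team plan 10/61 = 16.4%, the Premium plan 19/82 = 23.2% → the Premium plan
Organic: the team plan 7/9 = 77.8%, the Premium plan 4/5 = 80.0% → the Premium plan
Overall: the team plan 17/70 = 24.3%, the Premium plan 23/87 = 26.4% → the Premium plan
The Premium plan wins overall and in every signup group — no reversal.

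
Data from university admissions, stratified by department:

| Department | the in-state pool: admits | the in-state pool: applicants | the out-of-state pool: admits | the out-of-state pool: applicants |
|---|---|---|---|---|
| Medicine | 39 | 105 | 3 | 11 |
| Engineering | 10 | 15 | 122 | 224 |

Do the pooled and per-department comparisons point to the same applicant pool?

No

Medicine: the in-state pool 39/105 = 37.1%, the out-of-state pool 3/11 = 27.3% → the in-state pool
Engineering: the in-state pool 10/15 = 66.7%, the out-of-state pool 122/224 = 54.5% → the in-state pool
Overall: the in-state pool 49/120 = 40.8%, the out-of-state pool 125/235 = 53.2% → the out-of-state pool
The in-state pool wins each department group but the out-of-state pool wins overall — the comparison reverses. The in-state pool's applicants skew toward Medicine, which has a lower base rate.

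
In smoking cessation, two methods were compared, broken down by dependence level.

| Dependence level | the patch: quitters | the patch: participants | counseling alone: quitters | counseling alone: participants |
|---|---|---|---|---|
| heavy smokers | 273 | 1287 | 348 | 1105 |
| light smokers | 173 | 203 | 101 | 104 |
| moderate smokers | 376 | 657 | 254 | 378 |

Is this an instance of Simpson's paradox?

No

Heavy smokers: the patch 273/1287 = 21.2%, counseling alone 348/1105 = 31.5% → counseling alone
Light smokers: the patch 173/203 = 85.2%, counseling alone 101/104 = 97.1% → counseling alone
Moderate smokers: the patch 376/657 = 57.2%, counseling alone 254/378 = 67.2% → counseling alone
Overall: the patch 822/2147 = 38.3%, counseling alone 703/1587 = 44.3% → counseling alone
Counseling alone wins overall and in every dependence group — no reversal.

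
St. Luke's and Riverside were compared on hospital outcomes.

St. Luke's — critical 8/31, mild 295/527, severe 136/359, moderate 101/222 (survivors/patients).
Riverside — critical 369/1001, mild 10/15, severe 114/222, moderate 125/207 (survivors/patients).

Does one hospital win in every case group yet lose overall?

Yes

Critical: St. Luke's 8/31 = 25.8%, Riverside 369/1001 = 36.9% → Riverside
Mild: St. Luke's 295/527 = 56.0%, Riverside 10/15 = 66.7% → Riverside
Severe: St. Luke's 136/359 = 37.9%, Riverside 114/222 = 51.4% → Riverside
Moderate: St. Luke's 101/222 = 45.5%, Riverside 125/207 = 60.4% → Riverside
Overall: St. Luke's 540/1139 = 47.4%, Riverside 618/1445 = 42.8% → St. Luke's
Riverside wins each case group but St. Luke's wins overall — the comparison reverses. Riverside's patients skew toward critical, which has a lower base rate.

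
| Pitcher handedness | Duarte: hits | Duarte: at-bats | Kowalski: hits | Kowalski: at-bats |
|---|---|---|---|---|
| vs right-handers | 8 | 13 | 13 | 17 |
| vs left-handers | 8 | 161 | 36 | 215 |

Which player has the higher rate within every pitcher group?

Vs right-handers: Duarte 8/13 = 61.5%, Kowalski 13/17 = 76.5% → Kowalski
Vs left-handers: Duarte 8/161 = 5.0%, Kowalski 36/215 = 16.7% → Kowalski
Kowalski has the higher rate in both groups.

Kowalski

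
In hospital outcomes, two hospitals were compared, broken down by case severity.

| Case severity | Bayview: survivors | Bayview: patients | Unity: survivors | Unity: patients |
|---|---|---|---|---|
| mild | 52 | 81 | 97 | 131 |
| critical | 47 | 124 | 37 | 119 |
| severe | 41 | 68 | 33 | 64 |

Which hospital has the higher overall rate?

Mild: Bayview 52/81 = 64.2%, Unity 97/131 = 74.0% → Unity
Critical: Bayview 47/124 = 37.9%, Unity 37/119 = 31.1% → Bayview
Severe: Bayview 41/68 = 60.3%, Unity 33/64 = 51.6% → Bayview
Overall: Bayview 140/273 = 51.3%, Unity 167/314 = 53.2% → Unity
(Neither sweeps every case group, but Unity has the higher pooled rate.)

Unity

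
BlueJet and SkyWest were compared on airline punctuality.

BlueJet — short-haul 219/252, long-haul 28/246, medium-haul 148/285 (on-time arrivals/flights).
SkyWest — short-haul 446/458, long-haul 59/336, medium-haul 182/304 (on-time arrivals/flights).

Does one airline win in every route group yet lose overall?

No

Short-haul: BlueJet 219/252 = 86.9%, SkyWest 446/458 = 97.4% → SkyWest
Long-haul: BlueJet 28/246 = 11.4%, SkyWest 59/336 = 17.6% → SkyWest
Medium-haul: BlueJet 148/285 = 51.9%, SkyWest 182/304 = 59.9% → SkyWest
Overall: BlueJet 395/783 = 50.4%, SkyWest 687/1098 = 62.6% → SkyWest
SkyWest wins overall and in every route group — no reversal.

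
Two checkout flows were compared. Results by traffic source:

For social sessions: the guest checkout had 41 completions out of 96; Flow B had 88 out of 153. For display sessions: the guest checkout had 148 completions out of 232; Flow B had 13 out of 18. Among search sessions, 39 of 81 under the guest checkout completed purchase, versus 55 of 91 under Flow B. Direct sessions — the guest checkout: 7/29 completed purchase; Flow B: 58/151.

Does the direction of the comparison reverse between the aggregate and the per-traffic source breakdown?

Yes

Social: the guest checkout 41/96 = 42.7%, Flow B 88/153 = 57.5% → Flow B
Display: the guest checkout 148/232 = 63.8%, Flow B 13/18 = 72.2% → Flow B
Search: the guest checkout 39/81 = 48.1%, Flow B 55/91 = 60.4% → Flow B
Direct: the guest checkout 7/29 = 24.1%, Flow B 58/151 = 38.4% → Flow B
Overall: the guest checkout 235/438 = 53.7%, Flow B 214/413 = 51.8% → the guest checkout
Flow B wins each traffic group but the guest checkout wins overall — the comparison reverses. Flow B's sessions skew toward direct, which has a lower base rate.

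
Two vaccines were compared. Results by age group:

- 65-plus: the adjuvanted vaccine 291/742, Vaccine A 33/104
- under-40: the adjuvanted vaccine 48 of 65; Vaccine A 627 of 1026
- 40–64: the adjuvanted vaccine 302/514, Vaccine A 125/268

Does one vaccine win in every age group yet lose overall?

Yes

65-plus: the adjuvanted vaccine 291/742 = 39.2%, Vaccine A 33/104 = 31.7% → the adjuvanted vaccine
Under-40: the adjuvanted vaccine 48/65 = 73.8%, Vaccine A 627/1026 = 61.1% → the adjuvanted vaccine
40–64: the adjuvanted vaccine 302/514 = 58.8%, Vaccine A 125/268 = 46.6% → the adjuvanted vaccine
Overall: the adjuvanted vaccine 641/1321 = 48.5%, Vaccine A 785/1398 = 56.2% → Vaccine A
The adjuvanted vaccine wins each age group but Vaccine A wins overall — the comparison reverses. The adjuvanted vaccine's recipients skew toward 65-plus, which has a lower base rate.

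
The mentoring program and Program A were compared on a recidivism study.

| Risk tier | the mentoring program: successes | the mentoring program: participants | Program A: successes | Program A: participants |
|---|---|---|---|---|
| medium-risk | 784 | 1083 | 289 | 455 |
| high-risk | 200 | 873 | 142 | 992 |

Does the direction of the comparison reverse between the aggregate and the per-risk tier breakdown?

No

Medium-risk: the mentoring program 784/1083 = 72.4%, Program A 289/455 = 63.5% → the mentoring program
High-risk: the mentoring program 200/873 = 22.9%, Program A 142/992 = 14.3% → the mentoring program
Overall: the mentoring program 984/1956 = 50.3%, Program A 431/1447 = 29.8% → the mentoring program
The mentoring program wins overall and in every risk group — no reversal.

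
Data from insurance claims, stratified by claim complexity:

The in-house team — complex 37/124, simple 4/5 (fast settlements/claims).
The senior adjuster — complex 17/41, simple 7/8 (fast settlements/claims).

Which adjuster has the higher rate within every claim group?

Complex: the in-house team 37/124 = 29.8%, the senior adjuster 17/41 = 41.5% → the senior adjuster
Simple: the in-house team 4/5 = 80.0%, the senior adjuster 7/8 = 87.5% → the senior adjuster
The senior adjuster has the higher rate in both groups.

the senior adjuster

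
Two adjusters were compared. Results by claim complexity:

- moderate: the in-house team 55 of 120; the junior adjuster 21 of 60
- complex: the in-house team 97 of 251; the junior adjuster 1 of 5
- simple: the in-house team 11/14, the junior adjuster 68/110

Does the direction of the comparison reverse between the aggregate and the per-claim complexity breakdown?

Yes

Moderate: the in-house team 55/120 = 45.8%, the junior adjuster 21/60 = 35.0% → the in-house team
Complex: the in-house team 97/251 = 38.6%, the junior adjuster 1/5 = 20.0% → the in-house team
Simple: the in-house team 11/14 = 78.6%, the junior adjuster 68/110 = 61.8% → the in-house team
Overall: the in-house team 163/385 = 42.3%, the junior adjuster 90/175 = 51.4% → the junior adjuster
The in-house team wins each claim group but the junior adjuster wins overall — the comparison reverses. The in-house team's claims skew toward complex, which has a lower base rate.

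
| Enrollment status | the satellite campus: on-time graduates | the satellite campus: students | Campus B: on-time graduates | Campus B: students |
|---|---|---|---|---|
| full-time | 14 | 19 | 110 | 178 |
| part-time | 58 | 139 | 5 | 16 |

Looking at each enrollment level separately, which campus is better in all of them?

the satellite campus

Full-time: the satellite campus 14/19 = 73.7%, Campus B 110/178 = 61.8% → the satellite campus
Part-time: the satellite campus 58/139 = 41.7%, Campus B 5/16 = 31.2% → the satellite campus
The satellite campus has the higher rate in both groups.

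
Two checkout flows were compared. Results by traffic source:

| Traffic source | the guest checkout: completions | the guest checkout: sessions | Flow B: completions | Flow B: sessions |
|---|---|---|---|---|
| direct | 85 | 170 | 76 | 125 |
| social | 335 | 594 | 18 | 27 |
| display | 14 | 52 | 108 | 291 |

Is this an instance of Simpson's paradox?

Direct: the guest checkout 85/170 = 50.0%, Flow B 76/125 = 60.8% → Flow B
Social: the guest checkout 335/594 = 56.4%, Flow B 18/27 = 66.7% → Flow B
Display: the guest checkout 14/52 = 26.9%, Flow B 108/291 = 37.1% → Flow B
Overall: the guest checkout 434/816 = 53.2%, Flow B 202/443 = 45.6% → the guest checkout
Flow B wins each traffic group but the guest checkout wins overall — the comparison reverses. Flow B's sessions skew toward display, which has a lower base rate.

Yes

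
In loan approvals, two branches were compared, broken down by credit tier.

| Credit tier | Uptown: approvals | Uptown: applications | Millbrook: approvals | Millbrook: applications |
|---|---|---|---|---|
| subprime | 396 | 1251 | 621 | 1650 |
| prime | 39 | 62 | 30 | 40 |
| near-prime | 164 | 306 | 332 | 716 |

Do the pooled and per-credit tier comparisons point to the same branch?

Subprime: Uptown 396/1251 = 31.7%, Millbrook 621/1650 = 37.6% → Millbrook
Prime: Uptown 39/62 = 62.9%, Millbrook 30/40 = 75.0% → Millbrook
Near-prime: Uptown 164/306 = 53.6%, Millbrook 332/716 = 46.4% → Uptown
Overall: Uptown 599/1619 = 37.0%, Millbrook 983/2406 = 40.9% → Millbrook
Neither sweeps: Uptown wins 1 of 3 groups, Millbrook wins 2. Millbrook wins overall but not every group — no Simpson reversal.

No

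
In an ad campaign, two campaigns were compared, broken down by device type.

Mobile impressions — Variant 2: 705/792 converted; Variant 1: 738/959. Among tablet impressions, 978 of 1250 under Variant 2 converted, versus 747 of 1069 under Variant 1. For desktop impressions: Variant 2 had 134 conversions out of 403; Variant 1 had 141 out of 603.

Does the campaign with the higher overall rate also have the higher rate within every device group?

Yes

Mobile: Variant 2 705/792 = 89.0%, Variant 1 738/959 = 77.0% → Variant 2
Tablet: Variant 2 978/1250 = 78.2%, Variant 1 747/1069 = 69.9% → Variant 2
Desktop: Variant 2 134/403 = 33.3%, Variant 1 141/603 = 23.4% → Variant 2
Overall: Variant 2 1817/2445 = 74.3%, Variant 1 1626/2631 = 61.8% → Variant 2
Variant 2 wins overall and in every device group — no reversal.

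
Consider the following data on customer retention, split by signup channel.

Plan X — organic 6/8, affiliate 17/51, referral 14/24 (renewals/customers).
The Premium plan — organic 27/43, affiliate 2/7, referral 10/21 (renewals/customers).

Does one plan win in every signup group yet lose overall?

Organic: Plan X 6/8 = 75.0%, the Premium plan 27/43 = 62.8% → Plan X
Affiliate: Plan X 17/51 = 33.3%, the Premium plan 2/7 = 28.6% → Plan X
Referral: Plan X 14/24 = 58.3%, the Premium plan 10/21 = 47.6% → Plan X
Overall: Plan X 37/83 = 44.6%, the Premium plan 39/71 = 54.9% → the Premium plan
Plan X wins each signup group but the Premium plan wins overall — the comparison reverses. Plan X's customers skew toward affiliate, which has a lower base rate.

Yes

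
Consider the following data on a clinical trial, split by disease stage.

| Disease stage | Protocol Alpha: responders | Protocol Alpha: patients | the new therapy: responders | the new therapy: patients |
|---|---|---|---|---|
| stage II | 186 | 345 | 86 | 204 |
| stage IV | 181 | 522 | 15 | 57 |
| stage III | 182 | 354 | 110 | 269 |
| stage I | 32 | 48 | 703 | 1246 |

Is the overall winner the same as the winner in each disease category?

No

Stage II: Protocol Alpha 186/345 = 53.9%, the new therapy 86/204 = 42.2% → Protocol Alpha
Stage IV: Protocol Alpha 181/522 = 34.7%, the new therapy 15/57 = 26.3% → Protocol Alpha
Stage III: Protocol Alpha 182/354 = 51.4%, the new therapy 110/269 = 40.9% → Protocol Alpha
Stage I: Protocol Alpha 32/48 = 66.7%, the new therapy 703/1246 = 56.4% → Protocol Alpha
Overall: Protocol Alpha 581/1269 = 45.8%, the new therapy 914/1776 = 51.5% → the new therapy
Protocol Alpha wins each disease group but the new therapy wins overall — the comparison reverses. Protocol Alpha's patients skew toward stage IV, which has a lower base rate.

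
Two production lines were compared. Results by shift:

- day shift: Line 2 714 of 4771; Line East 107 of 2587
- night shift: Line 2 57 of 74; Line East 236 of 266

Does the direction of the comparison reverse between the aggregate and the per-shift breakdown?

Day shift: Line 2 714/4771 = 15.0%, Line East 107/2587 = 4.1% → Line 2
Night shift: Line 2 57/74 = 77.0%, Line East 236/266 = 88.7% → Line East
Overall: Line 2 771/4845 = 15.9%, Line East 343/2853 = 12.0% → Line 2
Neither sweeps: Line 2 wins 1 of 2 groups, Line East wins 1. Line 2 wins overall but not every group — no Simpson reversal.

No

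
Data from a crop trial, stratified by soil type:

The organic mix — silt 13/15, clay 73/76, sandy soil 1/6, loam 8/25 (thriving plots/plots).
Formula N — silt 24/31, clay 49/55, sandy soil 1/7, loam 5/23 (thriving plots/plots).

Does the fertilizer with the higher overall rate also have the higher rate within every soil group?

Silt: the organic mix 13/15 = 86.7%, Formula N 24/31 = 77.4% → the organic mix
Clay: the organic mix 73/76 = 96.1%, Formula N 49/55 = 89.1% → the organic mix
Sandy soil: the organic mix 1/6 = 16.7%, Formula N 1/7 = 14.3% → the organic mix
Loam: the organic mix 8/25 = 32.0%, Formula N 5/23 = 21.7% → the organic mix
Overall: the organic mix 95/122 = 77.9%, Formula N 79/116 = 68.1% → the organic mix
The organic mix wins overall and in every soil group — no reversal.

Yes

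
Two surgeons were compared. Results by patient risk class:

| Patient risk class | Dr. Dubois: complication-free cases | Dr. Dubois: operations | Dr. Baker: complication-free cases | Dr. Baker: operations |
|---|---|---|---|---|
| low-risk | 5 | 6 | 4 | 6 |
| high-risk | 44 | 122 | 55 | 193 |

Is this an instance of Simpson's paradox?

No

Low-risk: Dr. Dubois 5/6 = 83.3%, Dr. Baker 4/6 = 66.7% → Dr. Dubois
High-risk: Dr. Dubois 44/122 = 36.1%, Dr. Baker 55/193 = 28.5% → Dr. Dubois
Overall: Dr. Dubois 49/128 = 38.3%, Dr. Baker 59/199 = 29.6% → Dr. Dubois
Dr. Dubois wins overall and in every patient risk group — no reversal.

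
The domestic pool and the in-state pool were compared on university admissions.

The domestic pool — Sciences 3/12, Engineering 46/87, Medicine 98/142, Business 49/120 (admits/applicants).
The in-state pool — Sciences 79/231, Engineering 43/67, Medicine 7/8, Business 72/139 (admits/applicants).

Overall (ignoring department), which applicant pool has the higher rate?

the domestic pool

Sciences: the domestic pool 3/12 = 25.0%, the in-state pool 79/231 = 34.2% → the in-state pool
Engineering: the domestic pool 46/87 = 52.9%, the in-state pool 43/67 = 64.2% → the in-state pool
Medicine: the domestic pool 98/142 = 69.0%, the in-state pool 7/8 = 87.5% → the in-state pool
Business: the domestic pool 49/120 = 40.8%, the in-state pool 72/139 = 51.8% → the in-state pool
Overall: the domestic pool 196/361 = 54.3%, the in-state pool 201/445 = 45.2% → the domestic pool
(The in-state pool wins every department group but the domestic pool wins overall — the in-state pool's applicants skew toward the low-rate Sciences group.)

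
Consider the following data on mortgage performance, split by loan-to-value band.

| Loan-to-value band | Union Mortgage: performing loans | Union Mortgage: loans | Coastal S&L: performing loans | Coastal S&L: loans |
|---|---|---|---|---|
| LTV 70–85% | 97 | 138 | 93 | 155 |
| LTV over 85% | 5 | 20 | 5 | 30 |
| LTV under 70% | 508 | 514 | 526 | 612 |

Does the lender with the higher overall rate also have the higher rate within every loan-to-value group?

LTV 70–85%: Union Mortgage 97/138 = 70.3%, Coastal S&L 93/155 = 60.0% → Union Mortgage
LTV over 85%: Union Mortgage 5/20 = 25.0%, Coastal S&L 5/30 = 16.7% → Union Mortgage
LTV under 70%: Union Mortgage 508/514 = 98.8%, Coastal S&L 526/612 = 85.9% → Union Mortgage
Overall: Union Mortgage 610/672 = 90.8%, Coastal S&L 624/797 = 78.3% → Union Mortgage
Union Mortgage wins overall and in every loan-to-value group — no reversal.

Yes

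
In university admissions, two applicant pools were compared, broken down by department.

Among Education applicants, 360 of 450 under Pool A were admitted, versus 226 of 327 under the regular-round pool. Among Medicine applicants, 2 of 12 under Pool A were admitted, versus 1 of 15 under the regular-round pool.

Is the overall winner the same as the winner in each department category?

Yes

Education: Pool A 360/450 = 80.0%, the regular-round pool 226/327 = 69.1% → Pool A
Medicine: Pool A 2/12 = 16.7%, the regular-round pool 1/15 = 6.7% → Pool A
Overall: Pool A 362/462 = 78.4%, the regular-round pool 227/342 = 66.4% → Pool A
Pool A wins overall and in every department group — no reversal.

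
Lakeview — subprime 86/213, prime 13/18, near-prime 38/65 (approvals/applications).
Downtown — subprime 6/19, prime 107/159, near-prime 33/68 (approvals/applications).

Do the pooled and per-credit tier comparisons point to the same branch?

No

Subprime: Lakeview 86/213 = 40.4%, Downtown 6/19 = 31.6% → Lakeview
Prime: Lakeview 13/18 = 72.2%, Downtown 107/159 = 67.3% → Lakeview
Near-prime: Lakeview 38/65 = 58.5%, Downtown 33/68 = 48.5% → Lakeview
Overall: Lakeview 137/296 = 46.3%, Downtown 146/246 = 59.3% → Downtown
Lakeview wins each credit group but Downtown wins overall — the comparison reverses. Lakeview's applications skew toward subprime, which has a lower base rate.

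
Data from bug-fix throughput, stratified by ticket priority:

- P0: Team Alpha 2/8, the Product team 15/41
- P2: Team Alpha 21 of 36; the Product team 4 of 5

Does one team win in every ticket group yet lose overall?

P0: Team Alpha 2/8 = 25.0%, the Product team 15/41 = 36.6% → the Product team
P2: Team Alpha 21/36 = 58.3%, the Product team 4/5 = 80.0% → the Product team
Overall: Team Alpha 23/44 = 52.3%, the Product team 19/46 = 41.3% → Team Alpha
The Product team wins each ticket group but Team Alpha wins overall — the comparison reverses. The Product team's tickets skew toward P0, which has a lower base rate.

Yes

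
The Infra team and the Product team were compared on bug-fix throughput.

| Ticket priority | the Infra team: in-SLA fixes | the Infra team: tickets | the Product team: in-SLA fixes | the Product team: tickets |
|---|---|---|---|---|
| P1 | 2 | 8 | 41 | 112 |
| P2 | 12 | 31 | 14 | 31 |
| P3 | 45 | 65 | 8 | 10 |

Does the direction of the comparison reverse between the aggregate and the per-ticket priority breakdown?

P1: the Infra team 2/8 = 25.0%, the Product team 41/112 = 36.6% → the Product team
P2: the Infra team 12/31 = 38.7%, the Product team 14/31 = 45.2% → the Product team
P3: the Infra team 45/65 = 69.2%, the Product team 8/10 = 80.0% → the Product team
Overall: the Infra team 59/104 = 56.7%, the Product team 63/153 = 41.2% → the Infra team
The Product team wins each ticket group but the Infra team wins overall — the comparison reverses. The Product team's tickets skew toward P1, which has a lower base rate.

Yes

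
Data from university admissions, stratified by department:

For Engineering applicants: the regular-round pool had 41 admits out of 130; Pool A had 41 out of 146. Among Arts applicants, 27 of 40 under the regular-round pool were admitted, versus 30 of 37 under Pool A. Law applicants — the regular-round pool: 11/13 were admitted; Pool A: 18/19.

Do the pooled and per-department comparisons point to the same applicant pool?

No

Engineering: the regular-round pool 41/130 = 31.5%, Pool A 41/146 = 28.1% → the regular-round pool
Arts: the regular-round pool 27/40 = 67.5%, Pool A 30/37 = 81.1% → Pool A
Law: the regular-round pool 11/13 = 84.6%, Pool A 18/19 = 94.7% → Pool A
Overall: the regular-round pool 79/183 = 43.2%, Pool A 89/202 = 44.1% → Pool A
Neither sweeps: the regular-round pool wins 1 of 3 groups, Pool A wins 2. Pool A wins overall but not every group — no Simpson reversal.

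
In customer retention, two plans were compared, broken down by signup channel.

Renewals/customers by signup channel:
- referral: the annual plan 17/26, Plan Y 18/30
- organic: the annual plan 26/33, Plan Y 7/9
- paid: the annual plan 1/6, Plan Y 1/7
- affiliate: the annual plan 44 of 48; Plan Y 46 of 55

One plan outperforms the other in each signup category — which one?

the annual plan

Referral: the annual plan 17/26 = 65.4%, Plan Y 18/30 = 60.0% → the annual plan
Organic: the annual plan 26/33 = 78.8%, Plan Y 7/9 = 77.8% → the annual plan
Paid: the annual plan 1/6 = 16.7%, Plan Y 1/7 = 14.3% → the annual plan
Affiliate: the annual plan 44/48 = 91.7%, Plan Y 46/55 = 83.6% → the annual plan
The annual plan has the higher rate in all 4 groups.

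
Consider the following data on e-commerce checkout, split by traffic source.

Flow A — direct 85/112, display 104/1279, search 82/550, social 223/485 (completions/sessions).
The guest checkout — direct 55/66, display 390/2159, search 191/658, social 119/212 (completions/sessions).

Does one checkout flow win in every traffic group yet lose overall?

No

Direct: Flow A 85/112 = 75.9%, the guest checkout 55/66 = 83.3% → the guest checkout
Display: Flow A 104/1279 = 8.1%, the guest checkout 390/2159 = 18.1% → the guest checkout
Search: Flow A 82/550 = 14.9%, the guest checkout 191/658 = 29.0% → the guest checkout
Social: Flow A 223/485 = 46.0%, the guest checkout 119/212 = 56.1% → the guest checkout
Overall: Flow A 494/2426 = 20.4%, the guest checkout 755/3095 = 24.4% → the guest checkout
The guest checkout wins overall and in every traffic group — no reversal.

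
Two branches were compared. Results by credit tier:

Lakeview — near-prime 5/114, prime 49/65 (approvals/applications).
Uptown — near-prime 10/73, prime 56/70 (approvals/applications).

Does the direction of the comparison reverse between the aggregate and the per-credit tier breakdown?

No

Near-prime: Lakeview 5/114 = 4.4%, Uptown 10/73 = 13.7% → Uptown
Prime: Lakeview 49/65 = 75.4%, Uptown 56/70 = 80.0% → Uptown
Overall: Lakeview 54/179 = 30.2%, Uptown 66/143 = 46.2% → Uptown
Uptown wins overall and in every credit group — no reversal.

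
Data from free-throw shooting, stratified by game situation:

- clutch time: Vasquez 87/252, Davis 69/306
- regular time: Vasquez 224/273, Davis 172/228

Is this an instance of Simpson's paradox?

Clutch time: Vasquez 87/252 = 34.5%, Davis 69/306 = 22.5% → Vasquez
Regular time: Vasquez 224/273 = 82.1%, Davis 172/228 = 75.4% → Vasquez
Overall: Vasquez 311/525 = 59.2%, Davis 241/534 = 45.1% → Vasquez
Vasquez wins overall and in every game group — no reversal.

No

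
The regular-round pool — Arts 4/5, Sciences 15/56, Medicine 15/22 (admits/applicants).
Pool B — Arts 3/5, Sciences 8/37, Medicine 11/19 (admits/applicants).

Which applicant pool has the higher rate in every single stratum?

Arts: the regular-round pool 4/5 = 80.0%, Pool B 3/5 = 60.0% → the regular-round pool
Sciences: the regular-round pool 15/56 = 26.8%, Pool B 8/37 = 21.6% → the regular-round pool
Medicine: the regular-round pool 15/22 = 68.2%, Pool B 11/19 = 57.9% → the regular-round pool
The regular-round pool has the higher rate in all 3 groups.

the regular-round pool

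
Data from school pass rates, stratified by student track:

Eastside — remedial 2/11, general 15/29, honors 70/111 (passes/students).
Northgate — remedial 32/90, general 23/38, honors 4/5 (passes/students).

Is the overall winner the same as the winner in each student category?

No

Remedial: Eastside 2/11 = 18.2%, Northgate 32/90 = 35.6% → Northgate
General: Eastside 15/29 = 51.7%, Northgate 23/38 = 60.5% → Northgate
Honors: Eastside 70/111 = 63.1%, Northgate 4/5 = 80.0% → Northgate
Overall: Eastside 87/151 = 57.6%, Northgate 59/133 = 44.4% → Eastside
Northgate wins each student group but Eastside wins overall — the comparison reverses. Northgate's students skew toward remedial, which has a lower base rate.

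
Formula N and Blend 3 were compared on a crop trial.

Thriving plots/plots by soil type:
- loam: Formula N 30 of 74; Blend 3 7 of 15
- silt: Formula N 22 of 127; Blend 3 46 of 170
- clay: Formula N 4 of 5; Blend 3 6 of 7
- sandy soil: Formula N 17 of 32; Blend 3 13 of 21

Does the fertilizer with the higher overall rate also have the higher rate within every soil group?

Yes

Loam: Formula N 30/74 = 40.5%, Blend 3 7/15 = 46.7% → Blend 3
Silt: Formula N 22/127 = 17.3%, Blend 3 46/170 = 27.1% → Blend 3
Clay: Formula N 4/5 = 80.0%, Blend 3 6/7 = 85.7% → Blend 3
Sandy soil: Formula N 17/32 = 53.1%, Blend 3 13/21 = 61.9% → Blend 3
Overall: Formula N 73/238 = 30.7%, Blend 3 72/213 = 33.8% → Blend 3
Blend 3 wins overall and in every soil group — no reversal.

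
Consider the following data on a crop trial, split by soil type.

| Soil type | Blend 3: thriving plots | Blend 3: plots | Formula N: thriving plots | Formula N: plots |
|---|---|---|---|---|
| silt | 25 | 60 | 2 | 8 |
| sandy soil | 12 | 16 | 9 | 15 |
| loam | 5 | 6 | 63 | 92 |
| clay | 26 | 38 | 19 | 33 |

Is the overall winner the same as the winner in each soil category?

No

Silt: Blend 3 25/60 = 41.7%, Formula N 2/8 = 25.0% → Blend 3
Sandy soil: Blend 3 12/16 = 75.0%, Formula N 9/15 = 60.0% → Blend 3
Loam: Blend 3 5/6 = 83.3%, Formula N 63/92 = 68.5% → Blend 3
Clay: Blend 3 26/38 = 68.4%, Formula N 19/33 = 57.6% → Blend 3
Overall: Blend 3 68/120 = 56.7%, Formula N 93/148 = 62.8% → Formula N
Blend 3 wins each soil group but Formula N wins overall — the comparison reverses. Blend 3's plots skew toward silt, which has a lower base rate.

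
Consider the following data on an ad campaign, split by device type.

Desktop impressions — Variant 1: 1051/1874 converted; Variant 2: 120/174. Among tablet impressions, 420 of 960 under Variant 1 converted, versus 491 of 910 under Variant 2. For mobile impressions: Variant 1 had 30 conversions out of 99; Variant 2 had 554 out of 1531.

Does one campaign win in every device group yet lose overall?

Desktop: Variant 1 1051/1874 = 56.1%, Variant 2 120/174 = 69.0% → Variant 2
Tablet: Variant 1 420/960 = 43.8%, Variant 2 491/910 = 54.0% → Variant 2
Mobile: Variant 1 30/99 = 30.3%, Variant 2 554/1531 = 36.2% → Variant 2
Overall: Variant 1 1501/2933 = 51.2%, Variant 2 1165/2615 = 44.6% → Variant 1
Variant 2 wins each device group but Variant 1 wins overall — the comparison reverses. Variant 2's impressions skew toward mobile, which has a lower base rate.

Yes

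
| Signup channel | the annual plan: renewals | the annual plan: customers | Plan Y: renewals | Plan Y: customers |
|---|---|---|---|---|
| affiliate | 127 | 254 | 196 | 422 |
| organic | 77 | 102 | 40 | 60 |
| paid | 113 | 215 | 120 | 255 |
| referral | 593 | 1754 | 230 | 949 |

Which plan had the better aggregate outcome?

Affiliate: the annual plan 127/254 = 50.0%, Plan Y 196/422 = 46.4% → the annual plan
Organic: the annual plan 77/102 = 75.5%, Plan Y 40/60 = 66.7% → the annual plan
Paid: the annual plan 113/215 = 52.6%, Plan Y 120/255 = 47.1% → the annual plan
Referral: the annual plan 593/1754 = 33.8%, Plan Y 230/949 = 24.2% → the annual plan
Overall: the annual plan 910/2325 = 39.1%, Plan Y 586/1686 = 34.8% → the annual plan

the annual plan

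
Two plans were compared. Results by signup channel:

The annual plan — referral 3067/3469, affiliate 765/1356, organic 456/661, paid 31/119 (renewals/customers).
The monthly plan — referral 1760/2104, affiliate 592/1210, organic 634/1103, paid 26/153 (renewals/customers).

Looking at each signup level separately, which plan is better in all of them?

the annual plan

Referral: the annual plan 3067/3469 = 88.4%, the monthly plan 1760/2104 = 83.7% → the annual plan
Affiliate: the annual plan 765/1356 = 56.4%, the monthly plan 592/1210 = 48.9% → the annual plan
Organic: the annual plan 456/661 = 69.0%, the monthly plan 634/1103 = 57.5% → the annual plan
Paid: the annual plan 31/119 = 26.1%, the monthly plan 26/153 = 17.0% → the annual plan
The annual plan has the higher rate in all 4 groups.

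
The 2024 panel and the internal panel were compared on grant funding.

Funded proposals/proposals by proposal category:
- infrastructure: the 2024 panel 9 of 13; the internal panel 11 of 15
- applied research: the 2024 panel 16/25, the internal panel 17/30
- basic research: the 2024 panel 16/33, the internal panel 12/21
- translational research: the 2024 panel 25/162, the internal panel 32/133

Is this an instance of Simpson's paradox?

No

Infrastructure: the 2024 panel 9/13 = 69.2%, the internal panel 11/15 = 73.3% → the internal panel
Applied research: the 2024 panel 16/25 = 64.0%, the internal panel 17/30 = 56.7% → the 2024 panel
Basic research: the 2024 panel 16/33 = 48.5%, the internal panel 12/21 = 57.1% → the internal panel
Translational research: the 2024 panel 25/162 = 15.4%, the internal panel 32/133 = 24.1% → the internal panel
Overall: the 2024 panel 66/233 = 28.3%, the internal panel 72/199 = 36.2% → the internal panel
Neither sweeps: the 2024 panel wins 1 of 4 groups, the internal panel wins 3. The internal panel wins overall but not every group — no Simpson reversal.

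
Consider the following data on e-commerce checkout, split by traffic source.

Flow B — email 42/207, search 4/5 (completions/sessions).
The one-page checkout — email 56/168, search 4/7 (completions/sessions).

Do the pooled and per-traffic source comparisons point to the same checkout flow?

No

Email: Flow B 42/207 = 20.3%, the one-page checkout 56/168 = 33.3% → the one-page checkout
Search: Flow B 4/5 = 80.0%, the one-page checkout 4/7 = 57.1% → Flow B
Overall: Flow B 46/212 = 21.7%, the one-page checkout 60/175 = 34.3% → the one-page checkout
Neither sweeps: Flow B wins 1 of 2 groups, the one-page checkout wins 1. The one-page checkout wins overall but not every group — no Simpson reversal.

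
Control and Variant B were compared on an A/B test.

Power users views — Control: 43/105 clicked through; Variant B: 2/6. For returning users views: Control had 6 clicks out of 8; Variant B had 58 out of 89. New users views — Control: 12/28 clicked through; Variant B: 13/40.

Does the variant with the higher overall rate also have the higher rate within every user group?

No

Power users: Control 43/105 = 41.0%, Variant B 2/6 = 33.3% → Control
Returning users: Control 6/8 = 75.0%, Variant B 58/89 = 65.2% → Control
New users: Control 12/28 = 42.9%, Variant B 13/40 = 32.5% → Control
Overall: Control 61/141 = 43.3%, Variant B 73/135 = 54.1% → Variant B
Control wins each user group but Variant B wins overall — the comparison reverses. Control's views skew toward power users, which has a lower base rate.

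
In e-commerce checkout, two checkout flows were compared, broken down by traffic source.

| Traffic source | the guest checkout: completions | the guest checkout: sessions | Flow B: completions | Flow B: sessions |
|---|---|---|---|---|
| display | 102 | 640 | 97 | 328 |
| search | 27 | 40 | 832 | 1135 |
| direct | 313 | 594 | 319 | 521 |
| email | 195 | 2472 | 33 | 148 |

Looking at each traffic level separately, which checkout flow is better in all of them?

Flow B

Display: the guest checkout 102/640 = 15.9%, Flow B 97/328 = 29.6% → Flow B
Search: the guest checkout 27/40 = 67.5%, Flow B 832/1135 = 73.3% → Flow B
Direct: the guest checkout 313/594 = 52.7%, Flow B 319/521 = 61.2% → Flow B
Email: the guest checkout 195/2472 = 7.9%, Flow B 33/148 = 22.3% → Flow B
Flow B has the higher rate in all 4 groups.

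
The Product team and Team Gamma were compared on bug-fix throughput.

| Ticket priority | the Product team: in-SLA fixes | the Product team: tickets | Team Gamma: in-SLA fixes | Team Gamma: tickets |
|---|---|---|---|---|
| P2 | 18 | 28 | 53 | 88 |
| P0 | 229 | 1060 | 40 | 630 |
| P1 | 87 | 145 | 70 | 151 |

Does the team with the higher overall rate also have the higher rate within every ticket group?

Yes

P2: the Product team 18/28 = 64.3%, Team Gamma 53/88 = 60.2% → the Product team
P0: the Product team 229/1060 = 21.6%, Team Gamma 40/630 = 6.3% → the Product team
P1: the Product team 87/145 = 60.0%, Team Gamma 70/151 = 46.4% → the Product team
Overall: the Product team 334/1233 = 27.1%, Team Gamma 163/869 = 18.8% → the Product team
The Product team wins overall and in every ticket group — no reversal.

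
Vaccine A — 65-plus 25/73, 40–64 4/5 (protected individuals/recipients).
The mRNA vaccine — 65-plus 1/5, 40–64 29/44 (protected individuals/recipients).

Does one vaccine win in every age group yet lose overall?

Yes

65-plus: Vaccine A 25/73 = 34.2%, the mRNA vaccine 1/5 = 20.0% → Vaccine A
40–64: Vaccine A 4/5 = 80.0%, the mRNA vaccine 29/44 = 65.9% → Vaccine A
Overall: Vaccine A 29/78 = 37.2%, the mRNA vaccine 30/49 = 61.2% → the mRNA vaccine
Vaccine A wins each age group but the mRNA vaccine wins overall — the comparison reverses. Vaccine A's recipients skew toward 65-plus, which has a lower base rate.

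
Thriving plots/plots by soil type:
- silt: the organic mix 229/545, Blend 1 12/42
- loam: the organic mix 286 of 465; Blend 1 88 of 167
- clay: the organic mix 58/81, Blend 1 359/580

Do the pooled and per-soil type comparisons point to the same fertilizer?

Silt: the organic mix 229/545 = 42.0%, Blend 1 12/42 = 28.6% → the organic mix
Loam: the organic mix 286/465 = 61.5%, Blend 1 88/167 = 52.7% → the organic mix
Clay: the organic mix 58/81 = 71.6%, Blend 1 359/580 = 61.9% → the organic mix
Overall: the organic mix 573/1091 = 52.5%, Blend 1 459/789 = 58.2% → Blend 1
The organic mix wins each soil group but Blend 1 wins overall — the comparison reverses. The organic mix's plots skew toward silt, which has a lower base rate.

No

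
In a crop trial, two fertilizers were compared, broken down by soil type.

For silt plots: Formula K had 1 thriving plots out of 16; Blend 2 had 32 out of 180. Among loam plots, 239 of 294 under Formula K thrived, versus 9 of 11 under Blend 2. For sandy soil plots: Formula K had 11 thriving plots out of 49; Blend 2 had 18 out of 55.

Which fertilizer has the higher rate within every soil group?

Blend 2

Silt: Formula K 1/16 = 6.2%, Blend 2 32/180 = 17.8% → Blend 2
Loam: Formula K 239/294 = 81.3%, Blend 2 9/11 = 81.8% → Blend 2
Sandy soil: Formula K 11/49 = 22.4%, Blend 2 18/55 = 32.7% → Blend 2
Blend 2 has the higher rate in all 3 groups.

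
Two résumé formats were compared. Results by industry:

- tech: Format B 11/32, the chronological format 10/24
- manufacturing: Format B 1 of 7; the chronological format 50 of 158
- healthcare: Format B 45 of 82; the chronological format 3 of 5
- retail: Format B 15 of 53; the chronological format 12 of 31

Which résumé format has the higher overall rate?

Tech: Format B 11/32 = 34.4%, the chronological format 10/24 = 41.7% → the chronological format
Manufacturing: Format B 1/7 = 14.3%, the chronological format 50/158 = 31.6% → the chronological format
Healthcare: Format B 45/82 = 54.9%, the chronological format 3/5 = 60.0% → the chronological format
Retail: Format B 15/53 = 28.3%, the chronological format 12/31 = 38.7% → the chronological format
Overall: Format B 72/174 = 41.4%, the chronological format 75/218 = 34.4% → Format B
(The chronological format wins every industry group but Format B wins overall — the chronological format's applications skew toward the low-rate manufacturing group.)

Format B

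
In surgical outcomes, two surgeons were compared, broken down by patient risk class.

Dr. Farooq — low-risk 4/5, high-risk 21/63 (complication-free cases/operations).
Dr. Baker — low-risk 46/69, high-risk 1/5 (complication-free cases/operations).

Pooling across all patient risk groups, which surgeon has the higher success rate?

Dr. Baker

Low-risk: Dr. Farooq 4/5 = 80.0%, Dr. Baker 46/69 = 66.7% → Dr. Farooq
High-risk: Dr. Farooq 21/63 = 33.3%, Dr. Baker 1/5 = 20.0% → Dr. Farooq
Overall: Dr. Farooq 25/68 = 36.8%, Dr. Baker 47/74 = 63.5% → Dr. Baker
(Dr. Farooq wins every patient risk group but Dr. Baker wins overall — Dr. Farooq's operations skew toward the low-rate high-risk group.)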